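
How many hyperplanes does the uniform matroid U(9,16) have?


Hyperplanes of U(9,16) are flats of rank 8.
In a uniform matroid, these are exactly the (8)-element subsets.
Count = C(16,8) = 16! / (8! * 8!) = 12870.

12870


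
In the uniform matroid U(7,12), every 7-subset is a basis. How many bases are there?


Bases of U(7,12) are all 7-element subsets of the 12-element ground set.
Number of bases = C(12,7).
C(12,7) = 792.

792


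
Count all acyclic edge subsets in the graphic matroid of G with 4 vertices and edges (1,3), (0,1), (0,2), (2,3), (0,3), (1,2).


An independent set in a graphic matroid is an acyclic edge subset.
G has 4 vertices and 6 edges.
Enumerate all 2^6 = 64 subsets, checking for acyclicity.
Total independent sets = 38.

38


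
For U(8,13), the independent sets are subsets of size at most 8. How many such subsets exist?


Independent sets of U(8,13) are all subsets of size <= 8.
Count = (13 choose 0) + (13 choose 1) + (13 choose 2) + (13 choose 3) + (13 choose 4) + (13 choose 5) + (13 choose 6) + (13 choose 7) + (13 choose 8)
     = 1 + 13 + 78 + 286 + 715 + 1287 + 1716 + 1716 + 1287
     = 7099.

7099


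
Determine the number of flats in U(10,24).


Flats of U(10,24): every subset of size < 10 is a flat, plus E itself.
Count = (24 choose 0) + (24 choose 1) + (24 choose 2) + (24 choose 3) + (24 choose 4) + (24 choose 5) + (24 choose 6) + (24 choose 7) + (24 choose 8) + (24 choose 9) + 1
     = 1 + 24 + 276 + 2024 + 10626 + 42504 + 134596 + 346104 + 735471 + 1307504 + 1
     = 2579131.

2579131


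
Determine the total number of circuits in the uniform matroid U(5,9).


In U(5,9), circuits are the (6)-element subsets.
Any set of 6 elements is dependent, and removing any one element gives
an independent set of size 5, so it is a minimal dependent set.
Number of circuits = C(9,6) = 9! / (6! * 3!) = 84.

84


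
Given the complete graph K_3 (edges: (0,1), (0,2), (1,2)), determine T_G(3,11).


T(K_3; x,y) = x^2 + x + y.
T(3,11) = 9 + 3 + 11 = 23.

23


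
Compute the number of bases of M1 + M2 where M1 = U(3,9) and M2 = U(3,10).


Bases of a direct sum M1 + M2: |B| = |B(M1)| * |B(M2)|.
|B(U(3,9))| = C(9,3) = 84.
|B(U(3,10))| = C(10,3) = 120.
Total bases = 84 * 120 = 10080.

10080


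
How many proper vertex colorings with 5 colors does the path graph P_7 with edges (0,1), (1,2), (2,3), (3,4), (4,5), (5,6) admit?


P(P_7, k) = k * (k-1)^(6).
P(5) = 5 * 4^6 = 5 * 4096 = 20480.

20480


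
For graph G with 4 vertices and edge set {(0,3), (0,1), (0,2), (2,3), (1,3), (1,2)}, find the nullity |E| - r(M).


Cycle rank (nullity) = |E| - r(M) = |E| - (|V| - c).
|E| = 6, |V| = 4, c = 1.
Nullity = 6 - (4 - 1) = 6 - 3 = 3.

3


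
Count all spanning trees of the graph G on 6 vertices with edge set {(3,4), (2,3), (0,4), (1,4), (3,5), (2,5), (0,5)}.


By Kirchhoff's matrix tree theorem, the number of spanning trees equals
the determinant of any cofactor of the Laplacian matrix L.
G has 6 vertices and 7 edges.
Computing the (5 x 5) cofactor determinant gives 11.

11


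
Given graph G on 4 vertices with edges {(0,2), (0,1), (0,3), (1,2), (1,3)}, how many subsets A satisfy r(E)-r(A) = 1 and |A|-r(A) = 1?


R(x,y) = sum over A in 2^E of x^(r(E)-r(A)) * y^(|A|-r(A)).
G has 4 vertices, 5 edges. r(E) = 3.
Enumerate all 2^5 = 32 subsets.
Count subsets with r(E)-r(A)=1 and |A|-r(A)=1: 2.

2


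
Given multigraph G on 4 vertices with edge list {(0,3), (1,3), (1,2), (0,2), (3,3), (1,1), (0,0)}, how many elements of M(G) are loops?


In a graphic matroid, a loop is a self-loop edge (u,u) with rank 0.
Examining all 7 edges for self-loops...
Self-loops found: (3,3), (1,1), (0,0)
Number of loops = 3.

3


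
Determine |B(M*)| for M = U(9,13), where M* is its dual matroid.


The dual of U(r,n) is U(n-r, n) = U(4,13).
Bases of U(4,13) are all (4)-element subsets.
|B(M*)| = C(13,4) = (13 * 12 * 11 * 10) / (1 * 2 * 3 * 4) = 715.

715


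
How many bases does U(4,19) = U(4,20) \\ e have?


Deleting e from U(4,20) gives U(4,19) since n > r.
Bases of U(4,19) = (19 choose 4) = 3876.

3876


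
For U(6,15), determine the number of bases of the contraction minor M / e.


Contracting e from U(6,15) gives U(5,14).
Bases of U(5,14) = C(14,5) = 14! / (5! * 9!) = 2002.

2002


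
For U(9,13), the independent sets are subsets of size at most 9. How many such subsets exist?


Independent sets of U(9,13) are all subsets of size <= 9.
Count = (13 choose 0) + (13 choose 1) + (13 choose 2) + (13 choose 3) + (13 choose 4) + (13 choose 5) + (13 choose 6) + (13 choose 7) + (13 choose 8) + (13 choose 9)
     = 1 + 13 + 78 + 286 + 715 + 1287 + 1716 + 1716 + 1287 + 715
     = 7814.

7814


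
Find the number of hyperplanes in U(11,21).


Hyperplanes of U(11,21) are flats of rank 10.
In a uniform matroid, these are exactly the (10)-element subsets.
Count = (21 choose 10) = 352716.

352716


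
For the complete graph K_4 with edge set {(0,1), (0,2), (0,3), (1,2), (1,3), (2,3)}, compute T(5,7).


T(K_4; x,y) = x^3 + 3x^2 + 4xy + 2x + y^3 + 3y^2 + 2y.
Substituting x=5, y=7:
= 125 + 75 + 140 + 10 + 343 + 147 + 14
= 854.

854


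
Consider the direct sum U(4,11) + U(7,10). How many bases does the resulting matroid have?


Bases of a direct sum M1 + M2: |B| = |B(M1)| * |B(M2)|.
|B(U(4,11))| = C(11,4) = 330.
|B(U(7,10))| = C(10,7) = 120.
Total bases = 330 * 120 = 39600.

39600


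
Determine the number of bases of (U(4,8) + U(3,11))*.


(M1+M2)* = M1* + M2*.
M1* = U(4,8), bases: C(8,4) = 70.
M2* = U(8,11), bases: C(11,8) = 165.
|B(M*)| = 70 * 165 = 11550.

11550


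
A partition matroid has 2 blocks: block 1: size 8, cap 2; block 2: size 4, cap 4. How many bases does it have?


A basis picks exactly ci elements from block i.
Number of bases = product of C(|Si|, ci).
= C(8,2) * C(4,4)
= 28 * 1
= 28.

28


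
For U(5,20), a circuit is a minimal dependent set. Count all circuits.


In U(5,20), circuits are the (6)-element subsets.
Any set of 6 elements is dependent, and removing any one element gives
an independent set of size 5, so it is a minimal dependent set.
Number of circuits = (20 choose 6) = 38760.

38760


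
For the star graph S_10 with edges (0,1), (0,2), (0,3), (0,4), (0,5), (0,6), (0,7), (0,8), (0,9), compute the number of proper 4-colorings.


P(tree, k) = k * (k-1)^(9) for any tree on 10 vertices.
P(4) = 4 * 3^9 = 4 * 19683 = 78732.

78732


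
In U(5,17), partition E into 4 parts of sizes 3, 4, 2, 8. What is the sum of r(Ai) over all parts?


r(Ai) = min(|Ai|, 5) for each part.
Sum = min(3,5) + min(4,5) + min(2,5) + min(8,5)
    = 3 + 4 + 2 + 5
    = 14.

14


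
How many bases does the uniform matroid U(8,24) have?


Bases of U(8,24) are all 8-element subsets of the 24-element ground set.
Number of bases = C(24,8).
(24 choose 8) = 735471.

735471


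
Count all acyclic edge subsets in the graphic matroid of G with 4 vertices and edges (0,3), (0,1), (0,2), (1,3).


An independent set in a graphic matroid is an acyclic edge subset.
G has 4 vertices and 4 edges.
Enumerate all 2^4 = 16 subsets, checking for acyclicity.
Total independent sets = 14.

14


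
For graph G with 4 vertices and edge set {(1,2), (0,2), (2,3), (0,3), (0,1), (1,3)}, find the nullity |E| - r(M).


Cycle rank (nullity) = |E| - r(M) = |E| - (|V| - c).
|E| = 6, |V| = 4, c = 1.
Nullity = 6 - (4 - 1) = 6 - 3 = 3.

3


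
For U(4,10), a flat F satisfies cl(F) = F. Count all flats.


Flats of U(4,10): every subset of size < 4 is a flat, plus E itself.
Count = C(10,0) + C(10,1) + C(10,2) + C(10,3) + 1
     = 1 + 10 + 45 + 120 + 1
     = 177.

177


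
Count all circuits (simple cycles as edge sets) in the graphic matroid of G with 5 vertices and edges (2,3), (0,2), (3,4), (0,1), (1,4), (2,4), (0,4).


A circuit in a graphic matroid = edge set of a simple cycle.
G has 5 vertices and 7 edges.
Enumerating all minimal edge subsets forming cycles...
Total circuits found: 6.

6


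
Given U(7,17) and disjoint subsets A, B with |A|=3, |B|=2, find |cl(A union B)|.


|A union B| = 3 + 2 = 5 (disjoint).
In U(7,17), cl(S) = S if |S| < 7, else cl(S) = E.
Since 5 < 7, cl(A union B) = A union B.
|cl(A union B)| = 5.

5


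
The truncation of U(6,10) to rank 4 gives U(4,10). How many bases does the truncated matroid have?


Truncating U(6,10) to rank 4 gives U(4,10).
Bases of U(4,10) are all 4-element subsets of 10 elements.
Number of bases = C(10,4) = 10! / (4! * 6!) = 210.

210


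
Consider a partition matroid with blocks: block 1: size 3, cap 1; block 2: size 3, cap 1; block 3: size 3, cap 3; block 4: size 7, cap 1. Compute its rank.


Rank of a partition matroid = sum of min(|Si|, ci) for each block.
= min(3,1) + min(3,1) + min(3,3) + min(7,1)
= 1 + 1 + 3 + 1
= 6.

6


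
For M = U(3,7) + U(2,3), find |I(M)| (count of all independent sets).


For a direct sum, |I(M1+M2)| = |I(M1)| * |I(M2)|.
|I(U(3,7))| = sum C(7,k) for k=0..3 = 64.
|I(U(2,3))| = sum C(3,k) for k=0..2 = 7.
Total = 64 * 7 = 448.

448


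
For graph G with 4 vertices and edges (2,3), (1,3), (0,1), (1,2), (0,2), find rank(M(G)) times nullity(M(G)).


r(M) = |V| - c = 4 - 1 = 3.
nullity = |E| - r(M) = 5 - 3 = 2.
Product = 3 * 2 = 6.

6


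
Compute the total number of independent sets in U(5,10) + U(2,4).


For a direct sum, |I(M1+M2)| = |I(M1)| * |I(M2)|.
|I(U(5,10))| = sum C(10,k) for k=0..5 = 638.
|I(U(2,4))| = sum C(4,k) for k=0..2 = 11.
Total = 638 * 11 = 7018.

7018


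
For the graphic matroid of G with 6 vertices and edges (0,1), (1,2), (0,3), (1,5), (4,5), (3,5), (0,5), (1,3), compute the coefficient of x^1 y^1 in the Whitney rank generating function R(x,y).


R(x,y) = sum over A in 2^E of x^(r(E)-r(A)) * y^(|A|-r(A)).
G has 6 vertices, 8 edges. r(E) = 5.
Enumerate all 2^8 = 256 subsets.
Count subsets with r(E)-r(A)=1 and |A|-r(A)=1: 34.

34


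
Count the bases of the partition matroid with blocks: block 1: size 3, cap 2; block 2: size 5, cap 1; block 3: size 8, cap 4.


A basis picks exactly ci elements from block i.
Number of bases = product of C(|Si|, ci).
= C(3,2) * C(5,1) * C(8,4)
= 3 * 5 * 70
= 1050.

1050


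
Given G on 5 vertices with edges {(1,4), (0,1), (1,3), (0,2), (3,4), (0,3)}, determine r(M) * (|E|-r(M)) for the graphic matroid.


r(M) = |V| - c = 5 - 1 = 4.
nullity = |E| - r(M) = 6 - 4 = 2.
Product = 4 * 2 = 8.

8


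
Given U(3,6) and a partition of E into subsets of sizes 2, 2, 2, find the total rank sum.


r(Ai) = min(|Ai|, 3) for each part.
Sum = min(2,3) + min(2,3) + min(2,3)
    = 2 + 2 + 2
    = 6.

6


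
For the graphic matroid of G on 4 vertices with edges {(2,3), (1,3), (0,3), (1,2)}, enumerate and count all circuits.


A circuit in a graphic matroid = edge set of a simple cycle.
G has 4 vertices and 4 edges.
Enumerating all minimal edge subsets forming cycles...
Total circuits found: 1.

1


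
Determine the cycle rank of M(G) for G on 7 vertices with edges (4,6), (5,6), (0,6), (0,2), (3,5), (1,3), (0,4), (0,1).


Cycle rank (nullity) = |E| - r(M) = |E| - (|V| - c).
|E| = 8, |V| = 7, c = 1.
Nullity = 8 - (7 - 1) = 8 - 6 = 2.

2


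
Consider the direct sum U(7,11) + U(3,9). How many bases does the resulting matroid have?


Bases of a direct sum M1 + M2: |B| = |B(M1)| * |B(M2)|.
|B(U(7,11))| = C(11,7) = 330.
|B(U(3,9))| = C(9,3) = 84.
Total bases = 330 * 84 = 27720.

27720


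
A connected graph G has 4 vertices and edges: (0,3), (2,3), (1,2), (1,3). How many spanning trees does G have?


By Kirchhoff's matrix tree theorem, the number of spanning trees equals
the determinant of any cofactor of the Laplacian matrix L.
G has 4 vertices and 4 edges.
Computing the (3 x 3) cofactor determinant gives 3.

3


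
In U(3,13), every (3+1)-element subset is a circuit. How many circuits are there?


In U(3,13), circuits are the (4)-element subsets.
Any set of 4 elements is dependent, and removing any one element gives
an independent set of size 3, so it is a minimal dependent set.
Number of circuits = C(13,4) = 13! / (4! * 9!) = 715.

715


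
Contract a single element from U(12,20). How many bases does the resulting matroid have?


Contracting e from U(12,20) gives U(11,19).
Bases of U(11,19) = (19 choose 11) = 75582.

75582


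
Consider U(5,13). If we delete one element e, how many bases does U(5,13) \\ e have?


Deleting e from U(5,13) gives U(5,12) since n > r.
Bases of U(5,12) = (12 choose 5) = 792.

792


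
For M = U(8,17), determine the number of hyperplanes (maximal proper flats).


Hyperplanes of U(8,17) are flats of rank 7.
In a uniform matroid, these are exactly the (7)-element subsets.
Count = (17 choose 7) = 19448.

19448


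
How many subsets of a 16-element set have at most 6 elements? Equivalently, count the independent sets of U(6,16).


Independent sets of U(6,16) are all subsets of size <= 6.
Count = (16 choose 0) + (16 choose 1) + (16 choose 2) + (16 choose 3) + (16 choose 4) + (16 choose 5) + (16 choose 6)
     = 1 + 16 + 120 + 560 + 1820 + 4368 + 8008
     = 14893.

14893


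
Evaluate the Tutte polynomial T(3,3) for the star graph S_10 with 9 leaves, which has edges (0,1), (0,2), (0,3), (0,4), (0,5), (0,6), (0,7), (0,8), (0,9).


A star on 10 vertices is a tree with 9 edges.
T(x,y) = x^(9) for any tree.
T(3,3) = 3^9 = 19683.

19683


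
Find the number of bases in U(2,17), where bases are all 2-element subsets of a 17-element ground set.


Bases of U(2,17) are all 2-element subsets of the 17-element ground set.
Number of bases = C(17,2).
C(17,2) = 17! / (2! * 15!) = 136.

136


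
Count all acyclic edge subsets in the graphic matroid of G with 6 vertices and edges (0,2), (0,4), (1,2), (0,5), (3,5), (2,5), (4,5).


An independent set in a graphic matroid is an acyclic edge subset.
G has 6 vertices and 7 edges.
Enumerate all 2^7 = 128 subsets, checking for acyclicity.
Total independent sets = 96.

96


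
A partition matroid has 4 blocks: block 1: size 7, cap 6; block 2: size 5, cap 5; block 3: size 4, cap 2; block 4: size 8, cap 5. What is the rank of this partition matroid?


Rank of a partition matroid = sum of min(|Si|, ci) for each block.
= min(7,6) + min(5,5) + min(4,2) + min(8,5)
= 6 + 5 + 2 + 5
= 18.

18


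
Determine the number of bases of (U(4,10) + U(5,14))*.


(M1+M2)* = M1* + M2*.
M1* = U(6,10), bases: C(10,6) = 210.
M2* = U(9,14), bases: C(14,9) = 2002.
|B(M*)| = 210 * 2002 = 420420.

420420


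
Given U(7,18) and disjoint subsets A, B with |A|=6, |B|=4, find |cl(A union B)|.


|A union B| = 6 + 4 = 10 (disjoint).
In U(7,18), cl(S) = S if |S| < 7, else cl(S) = E.
Since 10 >= 7, cl(A union B) = E.
|cl(A union B)| = 18.

18


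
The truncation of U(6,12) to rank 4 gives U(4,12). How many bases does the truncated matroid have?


Truncating U(6,12) to rank 4 gives U(4,12).
Bases of U(4,12) are all 4-element subsets of 12 elements.
Number of bases = C(12,4) = (12 * 11 * 10 * 9) / (1 * 2 * 3 * 4) = 495.

495


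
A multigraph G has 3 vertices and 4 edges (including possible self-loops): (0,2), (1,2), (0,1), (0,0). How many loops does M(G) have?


In a graphic matroid, a loop is a self-loop edge (u,u) with rank 0.
Examining all 4 edges for self-loops...
Self-loops found: (0,0)
Number of loops = 1.

1


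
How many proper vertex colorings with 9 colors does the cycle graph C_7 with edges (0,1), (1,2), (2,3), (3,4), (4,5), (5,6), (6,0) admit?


P(C_7, k) = (k-1)^7 + (-1)^7*(k-1).
P(9) = (8)^7 - 8
= 2097152 - 8 = 2097144.

2097144


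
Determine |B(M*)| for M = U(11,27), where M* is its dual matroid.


The dual of U(r,n) is U(n-r, n) = U(16,27).
Bases of U(16,27) are all (16)-element subsets.
|B(M*)| = (27 choose 16) = 13037895.

13037895


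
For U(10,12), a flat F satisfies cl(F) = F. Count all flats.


Flats of U(10,12): every subset of size < 10 is a flat, plus E itself.
Count = (12 choose 0) + (12 choose 1) + (12 choose 2) + (12 choose 3) + (12 choose 4) + (12 choose 5) + (12 choose 6) + (12 choose 7) + (12 choose 8) + (12 choose 9) + 1
     = 1 + 12 + 66 + 220 + 495 + 792 + 924 + 792 + 495 + 220 + 1
     = 4018.

4018


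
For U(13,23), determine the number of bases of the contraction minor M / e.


Contracting e from U(13,23) gives U(12,22).
Bases of U(12,22) = C(22,12) = 646646.

646646


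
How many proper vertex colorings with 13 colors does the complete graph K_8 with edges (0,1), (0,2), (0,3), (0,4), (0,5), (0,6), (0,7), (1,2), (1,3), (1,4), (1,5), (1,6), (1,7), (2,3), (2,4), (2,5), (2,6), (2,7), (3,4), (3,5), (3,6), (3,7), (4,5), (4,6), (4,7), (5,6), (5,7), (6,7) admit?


P(K_8, k) = k(k-1)(k-2)...(k-7).
P(13) = (13) * (12) * (11) * (10) * (9) * (8) * (7) * (6) = 51891840.

51891840


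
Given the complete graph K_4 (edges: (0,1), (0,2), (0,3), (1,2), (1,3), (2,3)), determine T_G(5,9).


T(K_4; x,y) = x^3 + 3x^2 + 4xy + 2x + y^3 + 3y^2 + 2y.
Substituting x=5, y=9:
= 125 + 75 + 180 + 10 + 729 + 243 + 18
= 1380.

1380


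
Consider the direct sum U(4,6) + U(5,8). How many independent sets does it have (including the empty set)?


For a direct sum, |I(M1+M2)| = |I(M1)| * |I(M2)|.
|I(U(4,6))| = sum C(6,k) for k=0..4 = 57.
|I(U(5,8))| = sum C(8,k) for k=0..5 = 219.
Total = 57 * 219 = 12483.

12483


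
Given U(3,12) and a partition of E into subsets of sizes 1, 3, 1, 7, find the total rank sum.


r(Ai) = min(|Ai|, 3) for each part.
Sum = min(1,3) + min(3,3) + min(1,3) + min(7,3)
    = 1 + 3 + 1 + 3
    = 8.

8


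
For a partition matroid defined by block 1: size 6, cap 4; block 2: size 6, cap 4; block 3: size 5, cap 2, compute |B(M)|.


A basis picks exactly ci elements from block i.
Number of bases = product of C(|Si|, ci).
= C(6,4) * C(6,4) * C(5,2)
= 15 * 15 * 10
= 2250.

2250


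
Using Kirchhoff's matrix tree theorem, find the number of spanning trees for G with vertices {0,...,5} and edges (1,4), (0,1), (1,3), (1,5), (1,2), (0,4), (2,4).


By Kirchhoff's matrix tree theorem, the number of spanning trees equals
the determinant of any cofactor of the Laplacian matrix L.
G has 6 vertices and 7 edges.
Computing the (5 x 5) cofactor determinant gives 8.

8


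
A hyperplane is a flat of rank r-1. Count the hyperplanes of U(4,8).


Hyperplanes of U(4,8) are flats of rank 3.
In a uniform matroid, these are exactly the (3)-element subsets.
Count = C(8,3) = (8 * 7 * 6) / (1 * 2 * 3) = 56.

56


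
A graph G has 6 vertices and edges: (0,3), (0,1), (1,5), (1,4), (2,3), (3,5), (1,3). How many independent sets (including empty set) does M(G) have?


An independent set in a graphic matroid is an acyclic edge subset.
G has 6 vertices and 7 edges.
Enumerate all 2^7 = 128 subsets, checking for acyclicity.
Total independent sets = 96.

96


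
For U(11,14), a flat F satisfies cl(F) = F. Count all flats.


Flats of U(11,14): every subset of size < 11 is a flat, plus E itself.
Count = (14 choose 0) + (14 choose 1) + (14 choose 2) + (14 choose 3) + (14 choose 4) + (14 choose 5) + (14 choose 6) + (14 choose 7) + (14 choose 8) + (14 choose 9) + (14 choose 10) + 1
     = 1 + 14 + 91 + 364 + 1001 + 2002 + 3003 + 3432 + 3003 + 2002 + 1001 + 1
     = 15915.

15915


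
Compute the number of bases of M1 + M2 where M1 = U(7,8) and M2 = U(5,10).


Bases of a direct sum M1 + M2: |B| = |B(M1)| * |B(M2)|.
|B(U(7,8))| = C(8,7) = 8.
|B(U(5,10))| = C(10,5) = 252.
Total bases = 8 * 252 = 2016.

2016


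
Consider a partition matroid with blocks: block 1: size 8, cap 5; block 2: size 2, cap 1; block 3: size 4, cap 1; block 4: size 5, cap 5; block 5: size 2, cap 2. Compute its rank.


Rank of a partition matroid = sum of min(|Si|, ci) for each block.
= min(8,5) + min(2,1) + min(4,1) + min(5,5) + min(2,2)
= 5 + 1 + 1 + 5 + 2
= 14.

14


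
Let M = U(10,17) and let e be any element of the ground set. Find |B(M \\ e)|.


Deleting e from U(10,17) gives U(10,16) since n > r.
Bases of U(10,16) = C(16,10) = 8008.

8008


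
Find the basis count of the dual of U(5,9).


The dual of U(r,n) is U(n-r, n) = U(4,9).
Bases of U(4,9) are all (4)-element subsets.
|B(M*)| = C(9,4) = (9 * 8 * 7 * 6) / (1 * 2 * 3 * 4) = 126.

126


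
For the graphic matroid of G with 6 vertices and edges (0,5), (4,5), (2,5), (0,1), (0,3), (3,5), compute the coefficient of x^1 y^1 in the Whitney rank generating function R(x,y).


R(x,y) = sum over A in 2^E of x^(r(E)-r(A)) * y^(|A|-r(A)).
G has 6 vertices, 6 edges. r(E) = 5.
Enumerate all 2^6 = 64 subsets.
Count subsets with r(E)-r(A)=1 and |A|-r(A)=1: 3.

3


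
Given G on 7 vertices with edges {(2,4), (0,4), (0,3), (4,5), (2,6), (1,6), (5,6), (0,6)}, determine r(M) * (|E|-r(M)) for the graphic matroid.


r(M) = |V| - c = 7 - 1 = 6.
nullity = |E| - r(M) = 8 - 6 = 2.
Product = 6 * 2 = 12.

12


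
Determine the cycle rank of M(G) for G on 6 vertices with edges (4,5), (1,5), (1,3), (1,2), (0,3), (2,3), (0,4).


Cycle rank (nullity) = |E| - r(M) = |E| - (|V| - c).
|E| = 7, |V| = 6, c = 1.
Nullity = 7 - (6 - 1) = 7 - 5 = 2.

2


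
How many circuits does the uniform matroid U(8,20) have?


In U(8,20), circuits are the (9)-element subsets.
Any set of 9 elements is dependent, and removing any one element gives
an independent set of size 8, so it is a minimal dependent set.
Number of circuits = (20 choose 9) = 167960.

167960


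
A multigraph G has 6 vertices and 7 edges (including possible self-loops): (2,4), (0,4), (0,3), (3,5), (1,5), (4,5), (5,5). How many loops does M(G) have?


In a graphic matroid, a loop is a self-loop edge (u,u) with rank 0.
Examining all 7 edges for self-loops...
Self-loops found: (5,5)
Number of loops = 1.

1


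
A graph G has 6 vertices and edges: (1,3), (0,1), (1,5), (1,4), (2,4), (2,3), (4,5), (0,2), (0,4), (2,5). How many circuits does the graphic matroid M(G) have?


A circuit in a graphic matroid = edge set of a simple cycle.
G has 6 vertices and 10 edges.
Enumerating all minimal edge subsets forming cycles...
Total circuits found: 22.

22


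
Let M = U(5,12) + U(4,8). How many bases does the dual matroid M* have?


(M1+M2)* = M1* + M2*.
M1* = U(7,12), bases: C(12,7) = 792.
M2* = U(4,8), bases: C(8,4) = 70.
|B(M*)| = 792 * 70 = 55440.

55440


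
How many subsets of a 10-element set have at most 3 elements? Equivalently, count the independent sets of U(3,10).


Independent sets of U(3,10) are all subsets of size <= 3.
Count = (10 choose 0) + (10 choose 1) + (10 choose 2) + (10 choose 3)
     = 1 + 10 + 45 + 120
     = 176.

176


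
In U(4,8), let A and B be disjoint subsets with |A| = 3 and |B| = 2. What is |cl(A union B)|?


|A union B| = 3 + 2 = 5 (disjoint).
In U(4,8), cl(S) = S if |S| < 4, else cl(S) = E.
Since 5 >= 4, cl(A union B) = E.
|cl(A union B)| = 8.

8


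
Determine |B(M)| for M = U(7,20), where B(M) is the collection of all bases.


Bases of U(7,20) are all 7-element subsets of the 20-element ground set.
Number of bases = C(20,7).
C(20,7) = 77520.

77520


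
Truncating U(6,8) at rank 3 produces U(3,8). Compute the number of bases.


Truncating U(6,8) to rank 3 gives U(3,8).
Bases of U(3,8) are all 3-element subsets of 8 elements.
Number of bases = C(8,3) = (8 * 7 * 6) / (1 * 2 * 3) = 56.

56


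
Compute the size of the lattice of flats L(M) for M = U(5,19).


Flats of U(5,19): every subset of size < 5 is a flat, plus E itself.
Count = C(19,0) + C(19,1) + C(19,2) + C(19,3) + C(19,4) + 1
     = 1 + 19 + 171 + 969 + 3876 + 1
     = 5037.

5037


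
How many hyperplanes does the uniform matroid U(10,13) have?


Hyperplanes of U(10,13) are flats of rank 9.
In a uniform matroid, these are exactly the (9)-element subsets.
Count = C(13,9) = 13! / (9! * 4!) = 715.

715


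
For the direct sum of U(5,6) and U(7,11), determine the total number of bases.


Bases of a direct sum M1 + M2: |B| = |B(M1)| * |B(M2)|.
|B(U(5,6))| = C(6,5) = 6.
|B(U(7,11))| = C(11,7) = 330.
Total bases = 6 * 330 = 1980.

1980


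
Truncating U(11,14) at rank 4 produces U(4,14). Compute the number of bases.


Truncating U(11,14) to rank 4 gives U(4,14).
Bases of U(4,14) are all 4-element subsets of 14 elements.
Number of bases = C(14,4) = (14 * 13 * 12 * 11) / (1 * 2 * 3 * 4) = 1001.

1001


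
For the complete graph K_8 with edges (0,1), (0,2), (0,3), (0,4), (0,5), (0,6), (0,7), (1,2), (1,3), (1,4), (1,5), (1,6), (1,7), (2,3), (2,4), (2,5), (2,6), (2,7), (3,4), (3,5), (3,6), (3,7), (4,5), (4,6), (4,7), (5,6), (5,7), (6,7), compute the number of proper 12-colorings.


P(K_8, k) = k(k-1)(k-2)...(k-7).
P(12) = (12) * (11) * (10) * (9) * (8) * (7) * (6) * (5) = 19958400.

19958400


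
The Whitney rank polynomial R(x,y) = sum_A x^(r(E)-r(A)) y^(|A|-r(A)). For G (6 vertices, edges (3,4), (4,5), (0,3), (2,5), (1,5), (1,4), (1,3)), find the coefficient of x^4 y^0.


R(x,y) = sum over A in 2^E of x^(r(E)-r(A)) * y^(|A|-r(A)).
G has 6 vertices, 7 edges. r(E) = 5.
Enumerate all 2^7 = 128 subsets.
Count subsets with r(E)-r(A)=4 and |A|-r(A)=0: 7.

7


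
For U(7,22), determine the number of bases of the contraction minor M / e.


Contracting e from U(7,22) gives U(6,21).
Bases of U(6,21) = C(21,6) = 21! / (6! * 15!) = 54264.

54264


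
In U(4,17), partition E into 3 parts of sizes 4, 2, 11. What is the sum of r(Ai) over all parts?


r(Ai) = min(|Ai|, 4) for each part.
Sum = min(4,4) + min(2,4) + min(11,4)
    = 4 + 2 + 4
    = 10.

10


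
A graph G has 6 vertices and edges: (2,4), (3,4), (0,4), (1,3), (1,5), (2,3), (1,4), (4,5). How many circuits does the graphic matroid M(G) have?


A circuit in a graphic matroid = edge set of a simple cycle.
G has 6 vertices and 8 edges.
Enumerating all minimal edge subsets forming cycles...
Total circuits found: 6.

6


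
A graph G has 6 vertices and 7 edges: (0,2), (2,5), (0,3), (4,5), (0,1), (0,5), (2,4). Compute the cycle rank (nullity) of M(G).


Cycle rank (nullity) = |E| - r(M) = |E| - (|V| - c).
|E| = 7, |V| = 6, c = 1.
Nullity = 7 - (6 - 1) = 7 - 5 = 2.

2


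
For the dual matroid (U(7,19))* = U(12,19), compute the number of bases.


The dual of U(r,n) is U(n-r, n) = U(12,19).
Bases of U(12,19) are all (12)-element subsets.
|B(M*)| = C(19,12) = 50388.

50388


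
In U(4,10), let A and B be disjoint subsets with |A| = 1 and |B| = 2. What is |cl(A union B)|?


|A union B| = 1 + 2 = 3 (disjoint).
In U(4,10), cl(S) = S if |S| < 4, else cl(S) = E.
Since 3 < 4, cl(A union B) = A union B.
|cl(A union B)| = 3.

3


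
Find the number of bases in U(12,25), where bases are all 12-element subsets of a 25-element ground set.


Bases of U(12,25) are all 12-element subsets of the 25-element ground set.
Number of bases = C(25,12).
(25 choose 12) = 5200300.

5200300


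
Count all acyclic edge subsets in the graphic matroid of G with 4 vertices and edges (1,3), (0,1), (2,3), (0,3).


An independent set in a graphic matroid is an acyclic edge subset.
G has 4 vertices and 4 edges.
Enumerate all 2^4 = 16 subsets, checking for acyclicity.
Total independent sets = 14.

14


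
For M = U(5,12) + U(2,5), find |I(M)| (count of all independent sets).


For a direct sum, |I(M1+M2)| = |I(M1)| * |I(M2)|.
|I(U(5,12))| = sum C(12,k) for k=0..5 = 1586.
|I(U(2,5))| = sum C(5,k) for k=0..2 = 16.
Total = 1586 * 16 = 25376.

25376


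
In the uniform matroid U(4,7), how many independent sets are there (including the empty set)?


Independent sets of U(4,7) are all subsets of size <= 4.
Count = (7 choose 0) + (7 choose 1) + (7 choose 2) + (7 choose 3) + (7 choose 4)
     = 1 + 7 + 21 + 35 + 35
     = 99.

99


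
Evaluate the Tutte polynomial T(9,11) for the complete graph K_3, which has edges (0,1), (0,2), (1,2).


T(K_3; x,y) = x^2 + x + y.
T(9,11) = 81 + 9 + 11 = 101.

101


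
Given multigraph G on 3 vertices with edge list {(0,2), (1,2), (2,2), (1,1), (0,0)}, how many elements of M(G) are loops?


In a graphic matroid, a loop is a self-loop edge (u,u) with rank 0.
Examining all 5 edges for self-loops...
Self-loops found: (2,2), (1,1), (0,0)
Number of loops = 3.

3


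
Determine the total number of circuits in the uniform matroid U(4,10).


In U(4,10), circuits are the (5)-element subsets.
Any set of 5 elements is dependent, and removing any one element gives
an independent set of size 4, so it is a minimal dependent set.
Number of circuits = C(10,5) = 252.

252


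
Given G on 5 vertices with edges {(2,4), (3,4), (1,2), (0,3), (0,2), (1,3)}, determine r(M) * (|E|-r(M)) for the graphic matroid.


r(M) = |V| - c = 5 - 1 = 4.
nullity = |E| - r(M) = 6 - 4 = 2.
Product = 4 * 2 = 8.

8


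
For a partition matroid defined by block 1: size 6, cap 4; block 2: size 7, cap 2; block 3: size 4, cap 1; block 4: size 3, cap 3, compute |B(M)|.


A basis picks exactly ci elements from block i.
Number of bases = product of C(|Si|, ci).
= C(6,4) * C(7,2) * C(4,1) * C(3,3)
= 15 * 21 * 4 * 1
= 1260.

1260


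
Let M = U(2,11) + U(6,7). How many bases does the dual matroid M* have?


(M1+M2)* = M1* + M2*.
M1* = U(9,11), bases: C(11,9) = 55.
M2* = U(1,7), bases: C(7,1) = 7.
|B(M*)| = 55 * 7 = 385.

385


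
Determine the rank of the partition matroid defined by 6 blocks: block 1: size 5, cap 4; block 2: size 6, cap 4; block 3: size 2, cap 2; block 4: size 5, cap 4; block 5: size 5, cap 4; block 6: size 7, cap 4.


Rank of a partition matroid = sum of min(|Si|, ci) for each block.
= min(5,4) + min(6,4) + min(2,2) + min(5,4) + min(5,4) + min(7,4)
= 4 + 4 + 2 + 4 + 4 + 4
= 22.

22


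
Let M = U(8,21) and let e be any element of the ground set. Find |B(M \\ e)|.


Deleting e from U(8,21) gives U(8,20) since n > r.
Bases of U(8,20) = (20 choose 8) = 125970.

125970


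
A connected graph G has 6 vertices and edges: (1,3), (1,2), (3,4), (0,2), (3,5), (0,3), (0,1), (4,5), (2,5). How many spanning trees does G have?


By Kirchhoff's matrix tree theorem, the number of spanning trees equals
the determinant of any cofactor of the Laplacian matrix L.
G has 6 vertices and 9 edges.
Computing the (5 x 5) cofactor determinant gives 64.

64


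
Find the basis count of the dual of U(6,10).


The dual of U(r,n) is U(n-r, n) = U(4,10).
Bases of U(4,10) are all (4)-element subsets.
|B(M*)| = C(10,4) = (10 * 9 * 8 * 7) / (1 * 2 * 3 * 4) = 210.

210


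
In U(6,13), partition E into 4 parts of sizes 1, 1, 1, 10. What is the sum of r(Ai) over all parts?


r(Ai) = min(|Ai|, 6) for each part.
Sum = min(1,6) + min(1,6) + min(1,6) + min(10,6)
    = 1 + 1 + 1 + 6
    = 9.

9


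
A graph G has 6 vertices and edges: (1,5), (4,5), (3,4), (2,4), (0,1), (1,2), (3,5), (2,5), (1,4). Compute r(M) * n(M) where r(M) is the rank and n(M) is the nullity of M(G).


r(M) = |V| - c = 6 - 1 = 5.
nullity = |E| - r(M) = 9 - 5 = 4.
Product = 5 * 4 = 20.

20


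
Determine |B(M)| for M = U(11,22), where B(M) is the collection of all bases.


Bases of U(11,22) are all 11-element subsets of the 22-element ground set.
Number of bases = C(22,11).
C(22,11) = 22! / (11! * 11!) = 705432.

705432


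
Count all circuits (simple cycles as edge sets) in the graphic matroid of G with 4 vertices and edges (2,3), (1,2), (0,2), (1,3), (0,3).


A circuit in a graphic matroid = edge set of a simple cycle.
G has 4 vertices and 5 edges.
Enumerating all minimal edge subsets forming cycles...
Total circuits found: 3.

3


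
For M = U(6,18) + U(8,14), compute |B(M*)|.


(M1+M2)* = M1* + M2*.
M1* = U(12,18), bases: C(18,12) = 18564.
M2* = U(6,14), bases: C(14,6) = 3003.
|B(M*)| = 18564 * 3003 = 55747692.

55747692


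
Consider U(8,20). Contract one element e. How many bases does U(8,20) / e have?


Contracting e from U(8,20) gives U(7,19).
Bases of U(7,19) = (19 choose 7) = 50388.

50388


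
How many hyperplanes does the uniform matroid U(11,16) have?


Hyperplanes of U(11,16) are flats of rank 10.
In a uniform matroid, these are exactly the (10)-element subsets.
Count = C(16,10) = 16! / (10! * 6!) = 8008.

8008


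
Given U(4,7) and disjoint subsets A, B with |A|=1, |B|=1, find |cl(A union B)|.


|A union B| = 1 + 1 = 2 (disjoint).
In U(4,7), cl(S) = S if |S| < 4, else cl(S) = E.
Since 2 < 4, cl(A union B) = A union B.
|cl(A union B)| = 2.

2


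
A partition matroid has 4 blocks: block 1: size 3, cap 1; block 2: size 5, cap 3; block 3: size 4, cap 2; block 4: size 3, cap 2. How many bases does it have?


A basis picks exactly ci elements from block i.
Number of bases = product of C(|Si|, ci).
= C(3,1) * C(5,3) * C(4,2) * C(3,2)
= 3 * 10 * 6 * 3
= 540.

540


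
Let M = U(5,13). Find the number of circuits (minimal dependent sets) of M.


In U(5,13), circuits are the (6)-element subsets.
Any set of 6 elements is dependent, and removing any one element gives
an independent set of size 5, so it is a minimal dependent set.
Number of circuits = (13 choose 6) = 1716.

1716


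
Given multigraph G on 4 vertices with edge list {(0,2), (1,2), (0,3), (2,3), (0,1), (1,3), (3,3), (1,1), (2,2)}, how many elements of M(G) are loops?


In a graphic matroid, a loop is a self-loop edge (u,u) with rank 0.
Examining all 9 edges for self-loops...
Self-loops found: (3,3), (1,1), (2,2)
Number of loops = 3.

3


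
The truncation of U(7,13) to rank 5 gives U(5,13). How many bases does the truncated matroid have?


Truncating U(7,13) to rank 5 gives U(5,13).
Bases of U(5,13) are all 5-element subsets of 13 elements.
Number of bases = C(13,5) = 13! / (5! * 8!) = 1287.

1287


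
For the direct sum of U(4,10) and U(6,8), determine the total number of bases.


Bases of a direct sum M1 + M2: |B| = |B(M1)| * |B(M2)|.
|B(U(4,10))| = C(10,4) = 210.
|B(U(6,8))| = C(8,6) = 28.
Total bases = 210 * 28 = 5880.

5880


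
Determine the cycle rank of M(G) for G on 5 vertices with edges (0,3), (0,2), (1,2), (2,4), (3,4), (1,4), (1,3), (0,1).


Cycle rank (nullity) = |E| - r(M) = |E| - (|V| - c).
|E| = 8, |V| = 5, c = 1.
Nullity = 8 - (5 - 1) = 8 - 4 = 4.

4


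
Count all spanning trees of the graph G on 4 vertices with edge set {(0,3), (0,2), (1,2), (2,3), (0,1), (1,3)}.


By Kirchhoff's matrix tree theorem, the number of spanning trees equals
the determinant of any cofactor of the Laplacian matrix L.
G has 4 vertices and 6 edges.
Computing the (3 x 3) cofactor determinant gives 16.

16


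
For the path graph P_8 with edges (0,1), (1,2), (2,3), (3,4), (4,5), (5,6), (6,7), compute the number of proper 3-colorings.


P(P_8, k) = k * (k-1)^(7).
P(3) = 3 * 2^7 = 3 * 128 = 384.

384


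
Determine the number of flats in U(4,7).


Flats of U(4,7): every subset of size < 4 is a flat, plus E itself.
Count = C(7,0) + C(7,1) + C(7,2) + C(7,3) + 1
     = 1 + 7 + 21 + 35 + 1
     = 65.

65


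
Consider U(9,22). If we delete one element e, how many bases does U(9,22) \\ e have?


Deleting e from U(9,22) gives U(9,21) since n > r.
Bases of U(9,21) = C(21,9) = 21! / (9! * 12!) = 293930.

293930


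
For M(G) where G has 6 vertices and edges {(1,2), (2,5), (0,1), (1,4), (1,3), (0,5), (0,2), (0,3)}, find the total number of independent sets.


An independent set in a graphic matroid is an acyclic edge subset.
G has 6 vertices and 8 edges.
Enumerate all 2^8 = 256 subsets, checking for acyclicity.
Total independent sets = 164.

164


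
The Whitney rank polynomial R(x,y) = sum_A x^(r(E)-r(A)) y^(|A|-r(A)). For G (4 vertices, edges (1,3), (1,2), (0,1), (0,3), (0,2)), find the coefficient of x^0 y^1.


R(x,y) = sum over A in 2^E of x^(r(E)-r(A)) * y^(|A|-r(A)).
G has 4 vertices, 5 edges. r(E) = 3.
Enumerate all 2^5 = 32 subsets.
Count subsets with r(E)-r(A)=0 and |A|-r(A)=1: 5.

5


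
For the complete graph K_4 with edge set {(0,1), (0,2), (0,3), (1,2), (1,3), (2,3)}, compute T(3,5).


T(K_4; x,y) = x^3 + 3x^2 + 4xy + 2x + y^3 + 3y^2 + 2y.
Substituting x=3, y=5:
= 27 + 27 + 60 + 6 + 125 + 75 + 10
= 330.

330


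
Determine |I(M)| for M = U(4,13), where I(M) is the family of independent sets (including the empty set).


Independent sets of U(4,13) are all subsets of size <= 4.
Count = (13 choose 0) + (13 choose 1) + (13 choose 2) + (13 choose 3) + (13 choose 4)
     = 1 + 13 + 78 + 286 + 715
     = 1093.

1093


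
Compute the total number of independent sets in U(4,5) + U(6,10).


For a direct sum, |I(M1+M2)| = |I(M1)| * |I(M2)|.
|I(U(4,5))| = sum C(5,k) for k=0..4 = 31.
|I(U(6,10))| = sum C(10,k) for k=0..6 = 848.
Total = 31 * 848 = 26288.

26288


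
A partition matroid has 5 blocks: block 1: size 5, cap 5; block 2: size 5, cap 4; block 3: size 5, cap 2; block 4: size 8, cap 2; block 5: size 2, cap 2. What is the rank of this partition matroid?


Rank of a partition matroid = sum of min(|Si|, ci) for each block.
= min(5,5) + min(5,4) + min(5,2) + min(8,2) + min(2,2)
= 5 + 4 + 2 + 2 + 2
= 15.

15


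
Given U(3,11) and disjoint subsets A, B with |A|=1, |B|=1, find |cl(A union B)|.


|A union B| = 1 + 1 = 2 (disjoint).
In U(3,11), cl(S) = S if |S| < 3, else cl(S) = E.
Since 2 < 3, cl(A union B) = A union B.
|cl(A union B)| = 2.

2


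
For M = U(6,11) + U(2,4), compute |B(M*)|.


(M1+M2)* = M1* + M2*.
M1* = U(5,11), bases: C(11,5) = 462.
M2* = U(2,4), bases: C(4,2) = 6.
|B(M*)| = 462 * 6 = 2772.

2772


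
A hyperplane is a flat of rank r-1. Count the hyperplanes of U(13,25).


Hyperplanes of U(13,25) are flats of rank 12.
In a uniform matroid, these are exactly the (12)-element subsets.
Count = (25 choose 12) = 5200300.

5200300


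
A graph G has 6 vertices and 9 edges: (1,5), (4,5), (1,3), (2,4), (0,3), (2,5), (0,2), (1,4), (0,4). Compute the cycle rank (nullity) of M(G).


Cycle rank (nullity) = |E| - r(M) = |E| - (|V| - c).
|E| = 9, |V| = 6, c = 1.
Nullity = 9 - (6 - 1) = 9 - 5 = 4.

4


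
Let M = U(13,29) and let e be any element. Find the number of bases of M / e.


Contracting e from U(13,29) gives U(12,28).
Bases of U(12,28) = C(28,12) = 30421755.

30421755


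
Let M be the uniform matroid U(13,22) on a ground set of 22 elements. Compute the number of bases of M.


Bases of U(13,22) are all 13-element subsets of the 22-element ground set.
Number of bases = C(22,13).
(22 choose 13) = 497420.

497420


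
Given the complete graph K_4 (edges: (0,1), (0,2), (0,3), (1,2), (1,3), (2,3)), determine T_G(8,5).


T(K_4; x,y) = x^3 + 3x^2 + 4xy + 2x + y^3 + 3y^2 + 2y.
Substituting x=8, y=5:
= 512 + 192 + 160 + 16 + 125 + 75 + 10
= 1090.

1090


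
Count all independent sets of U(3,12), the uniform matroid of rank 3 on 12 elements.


Independent sets of U(3,12) are all subsets of size <= 3.
Count = C(12,0) + C(12,1) + C(12,2) + C(12,3)
     = 1 + 12 + 66 + 220
     = 299.

299


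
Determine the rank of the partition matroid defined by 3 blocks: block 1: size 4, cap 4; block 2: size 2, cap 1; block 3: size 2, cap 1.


Rank of a partition matroid = sum of min(|Si|, ci) for each block.
= min(4,4) + min(2,1) + min(2,1)
= 4 + 1 + 1
= 6.

6


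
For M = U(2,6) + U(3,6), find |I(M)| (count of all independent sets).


For a direct sum, |I(M1+M2)| = |I(M1)| * |I(M2)|.
|I(U(2,6))| = sum C(6,k) for k=0..2 = 22.
|I(U(3,6))| = sum C(6,k) for k=0..3 = 42.
Total = 22 * 42 = 924.

924


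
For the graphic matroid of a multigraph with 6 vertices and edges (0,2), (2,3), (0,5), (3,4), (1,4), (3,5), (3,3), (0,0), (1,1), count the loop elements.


In a graphic matroid, a loop is a self-loop edge (u,u) with rank 0.
Examining all 9 edges for self-loops...
Self-loops found: (3,3), (0,0), (1,1)
Number of loops = 3.

3


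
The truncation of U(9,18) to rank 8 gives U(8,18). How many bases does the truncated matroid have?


Truncating U(9,18) to rank 8 gives U(8,18).
Bases of U(8,18) are all 8-element subsets of 18 elements.
Number of bases = C(18,8) = 18! / (8! * 10!) = 43758.

43758


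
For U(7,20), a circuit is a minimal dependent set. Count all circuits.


In U(7,20), circuits are the (8)-element subsets.
Any set of 8 elements is dependent, and removing any one element gives
an independent set of size 7, so it is a minimal dependent set.
Number of circuits = C(20,8) = 20! / (8! * 12!) = 125970.

125970
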